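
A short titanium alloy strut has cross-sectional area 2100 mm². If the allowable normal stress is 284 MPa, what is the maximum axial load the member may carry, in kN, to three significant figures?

P_max = σ_allow · A = 284 · 2100 = 596400 N = 596.4 kN.

596 kN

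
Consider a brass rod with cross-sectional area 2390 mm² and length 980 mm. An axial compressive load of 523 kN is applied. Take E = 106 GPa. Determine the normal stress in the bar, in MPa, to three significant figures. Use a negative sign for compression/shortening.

-219 MPa

σ = N/A = -523000/2390 = -218.8 MPa.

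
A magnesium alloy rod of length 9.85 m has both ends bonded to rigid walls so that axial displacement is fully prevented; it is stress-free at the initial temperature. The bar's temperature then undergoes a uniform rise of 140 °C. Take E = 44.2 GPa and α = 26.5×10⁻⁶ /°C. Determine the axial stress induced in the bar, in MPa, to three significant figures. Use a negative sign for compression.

Free thermal expansion αLΔT = 26.5e-6 · 9850 · 140 = 36.54 mm.
The walls impose strain ε = −(36.54)/9850 = -3.7100e-03; σ = Eε = 44200 · -3.7100e-03 = -164 MPa.

-164 MPa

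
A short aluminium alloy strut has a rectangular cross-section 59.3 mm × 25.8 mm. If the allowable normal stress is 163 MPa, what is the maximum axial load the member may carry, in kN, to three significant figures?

249 kN

A = 1530 mm².
P_max = σ_allow · A = 163 · 1530 = 249400 N = 249.4 kN.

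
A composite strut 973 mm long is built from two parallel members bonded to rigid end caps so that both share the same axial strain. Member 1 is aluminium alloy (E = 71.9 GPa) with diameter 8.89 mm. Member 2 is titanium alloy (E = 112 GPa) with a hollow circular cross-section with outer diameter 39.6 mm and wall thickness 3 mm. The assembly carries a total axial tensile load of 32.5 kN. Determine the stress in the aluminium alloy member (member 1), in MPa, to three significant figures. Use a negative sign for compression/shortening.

54.2 MPa

A_1 = 62.07 mm².
A_2 = 344.9 mm².
Equal strain + equilibrium ⇒ each member carries load in proportion to AE: A₁E₁ = 4463000 N, A₂E₂ = 38630000 N, ΣAE = 43100000 N.
σ₁ = P·E₁/ΣAE = 32500·71900/43100000 = 54.22 MPa.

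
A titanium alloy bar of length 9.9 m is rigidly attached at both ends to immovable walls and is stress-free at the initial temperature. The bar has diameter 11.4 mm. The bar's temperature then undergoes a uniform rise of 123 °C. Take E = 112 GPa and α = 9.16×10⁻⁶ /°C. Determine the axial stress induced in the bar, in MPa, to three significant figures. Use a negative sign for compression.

Free thermal expansion αLΔT = 9.16e-6 · 9900 · 123 = 11.15 mm.
The walls impose strain ε = −(11.15)/9900 = -1.1267e-03; σ = Eε = 112000 · -1.1267e-03 = -126.2 MPa.

-126 MPa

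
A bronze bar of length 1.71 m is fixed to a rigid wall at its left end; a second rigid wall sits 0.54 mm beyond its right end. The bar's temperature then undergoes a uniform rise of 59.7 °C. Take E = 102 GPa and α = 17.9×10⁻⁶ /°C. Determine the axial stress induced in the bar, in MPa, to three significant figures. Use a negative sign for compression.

-76.8 MPa

Free thermal expansion αLΔT = 17.9e-6 · 1710 · 59.7 = 1.827 mm.
The walls engage after the gap closes; constrained expansion = 1.827 − 0.54 = 1.287 mm.
The walls impose strain ε = −(1.287)/1710 = -7.5284e-04; σ = Eε = 102000 · -7.5284e-04 = -76.79 MPa.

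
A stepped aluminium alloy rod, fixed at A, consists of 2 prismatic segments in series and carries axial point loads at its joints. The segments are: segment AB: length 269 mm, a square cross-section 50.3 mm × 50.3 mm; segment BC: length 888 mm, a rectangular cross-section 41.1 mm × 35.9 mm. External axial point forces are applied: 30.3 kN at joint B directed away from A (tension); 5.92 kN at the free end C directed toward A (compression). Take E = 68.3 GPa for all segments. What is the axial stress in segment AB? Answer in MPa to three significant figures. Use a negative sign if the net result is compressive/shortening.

9.64 MPa

Internal axial forces (sectioning from the free end, tension +): N_BC = -5.92 kN, N_AB = 24.38 kN.
A_AB = 2530 mm².
σ_AB = N_AB/A_AB = 24380/2530 = 9.636 MPa.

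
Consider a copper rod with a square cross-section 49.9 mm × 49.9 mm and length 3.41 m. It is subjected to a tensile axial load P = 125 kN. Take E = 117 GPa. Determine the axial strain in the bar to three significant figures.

4.29e-04

A = 2490 mm².
σ = N/A = 50.2 MPa; ε = σ/E = 50.2/117000 = 4.291e-04.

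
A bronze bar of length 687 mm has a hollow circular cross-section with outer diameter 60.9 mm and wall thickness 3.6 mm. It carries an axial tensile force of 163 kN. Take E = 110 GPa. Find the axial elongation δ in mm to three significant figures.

1.57 mm

A = 648 mm².
δ_mech = NL/(AE) = 163000·687/(648·110000) = 1.571 mm.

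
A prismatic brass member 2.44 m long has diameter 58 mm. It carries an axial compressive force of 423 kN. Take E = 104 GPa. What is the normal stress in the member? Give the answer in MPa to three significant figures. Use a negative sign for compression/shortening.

-160 MPa

A = 2642 mm².
σ = N/A = -423000/2642 = -160.1 MPa.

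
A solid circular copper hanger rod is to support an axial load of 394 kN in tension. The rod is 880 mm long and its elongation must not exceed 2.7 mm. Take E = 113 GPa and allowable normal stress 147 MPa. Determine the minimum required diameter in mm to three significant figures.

58.4 mm

Required area A ≥ P/σ_allow = 394000/147 = 2680 mm².
For a solid circular section, d ≥ √(4A/π) = 58.42 mm.
Elongation limit: A ≥ PL/(Eδ_allow) = 394000·880/(113000·2.7) = 1136 mm² ⇒ d ≥ 38.04 mm.
The stress limit governs.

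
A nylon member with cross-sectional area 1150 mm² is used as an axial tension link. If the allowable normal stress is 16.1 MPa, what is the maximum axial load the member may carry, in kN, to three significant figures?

18.5 kN

P_max = σ_allow · A = 16.1 · 1150 = 18520 N = 18.52 kN.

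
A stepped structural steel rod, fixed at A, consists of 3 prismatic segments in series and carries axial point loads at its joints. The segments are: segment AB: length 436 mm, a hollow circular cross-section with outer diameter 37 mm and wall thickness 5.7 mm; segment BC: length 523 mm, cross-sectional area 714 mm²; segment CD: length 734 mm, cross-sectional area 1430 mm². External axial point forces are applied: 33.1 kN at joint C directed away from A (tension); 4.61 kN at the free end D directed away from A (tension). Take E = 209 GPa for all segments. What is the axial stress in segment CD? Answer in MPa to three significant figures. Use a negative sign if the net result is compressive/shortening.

Internal axial forces (sectioning from the free end, tension +): N_CD = 4.61 kN, N_BC = 37.71 kN, N_AB = 37.71 kN.
σ_CD = N_CD/A_CD = 4610/1430 = 3.224 MPa.

3.22 MPa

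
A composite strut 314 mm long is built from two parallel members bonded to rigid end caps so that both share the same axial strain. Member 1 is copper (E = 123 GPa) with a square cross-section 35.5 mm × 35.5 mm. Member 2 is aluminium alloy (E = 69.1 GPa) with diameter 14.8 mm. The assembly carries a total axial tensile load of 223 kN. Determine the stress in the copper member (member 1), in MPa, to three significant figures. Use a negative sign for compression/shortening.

A_1 = 1260 mm².
A_2 = 172 mm².
Equal strain + equilibrium ⇒ each member carries load in proportion to AE: A₁E₁ = 155000000 N, A₂E₂ = 11890000 N, ΣAE = 166900000 N.
σ₁ = P·E₁/ΣAE = 223000·123000/166900000 = 164.3 MPa.

164 MPa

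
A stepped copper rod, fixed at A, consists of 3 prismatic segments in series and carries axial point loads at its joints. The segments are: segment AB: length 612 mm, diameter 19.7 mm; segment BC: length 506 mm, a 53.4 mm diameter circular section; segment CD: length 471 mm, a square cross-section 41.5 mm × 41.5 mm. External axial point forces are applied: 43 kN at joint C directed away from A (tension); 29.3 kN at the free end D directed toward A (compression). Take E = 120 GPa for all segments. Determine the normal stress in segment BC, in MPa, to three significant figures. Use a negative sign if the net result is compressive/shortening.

6.12 MPa

Internal axial forces (sectioning from the free end, tension +): N_CD = -29.3 kN, N_BC = 13.7 kN, N_AB = 13.7 kN.
A_BC = 2240 mm².
σ_BC = N_BC/A_BC = 13700/2240 = 6.117 MPa.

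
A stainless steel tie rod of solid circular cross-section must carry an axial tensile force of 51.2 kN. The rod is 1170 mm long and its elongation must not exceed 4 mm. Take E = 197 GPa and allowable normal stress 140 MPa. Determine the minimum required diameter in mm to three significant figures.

21.6 mm

Required area A ≥ P/σ_allow = 51200/140 = 365.7 mm².
For a solid circular section, d ≥ √(4A/π) = 21.58 mm.
Elongation limit: A ≥ PL/(Eδ_allow) = 51200·1170/(197000·4) = 76.02 mm² ⇒ d ≥ 9.838 mm.
The stress limit governs.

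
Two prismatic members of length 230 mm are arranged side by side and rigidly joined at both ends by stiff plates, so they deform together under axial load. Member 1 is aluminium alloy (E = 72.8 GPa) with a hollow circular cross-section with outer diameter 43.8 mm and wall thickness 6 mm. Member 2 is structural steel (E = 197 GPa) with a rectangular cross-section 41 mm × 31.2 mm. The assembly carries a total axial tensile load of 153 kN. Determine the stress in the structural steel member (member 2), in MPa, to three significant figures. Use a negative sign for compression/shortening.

99.2 MPa

A_1 = 712.5 mm².
A_2 = 1279 mm².
Equal strain + equilibrium ⇒ each member carries load in proportion to AE: A₁E₁ = 51870000 N, A₂E₂ = 252000000 N, ΣAE = 303900000 N.
σ₂ = P·E₂/ΣAE = 153000·197000/303900000 = 99.19 MPa.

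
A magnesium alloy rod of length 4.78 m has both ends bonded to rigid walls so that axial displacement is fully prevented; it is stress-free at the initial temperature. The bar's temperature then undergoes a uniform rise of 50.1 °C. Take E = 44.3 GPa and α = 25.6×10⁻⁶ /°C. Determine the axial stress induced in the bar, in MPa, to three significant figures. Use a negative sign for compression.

-56.8 MPa

Free thermal expansion αLΔT = 25.6e-6 · 4780 · 50.1 = 6.131 mm.
The walls impose strain ε = −(6.131)/4780 = -1.2826e-03; σ = Eε = 44300 · -1.2826e-03 = -56.82 MPa.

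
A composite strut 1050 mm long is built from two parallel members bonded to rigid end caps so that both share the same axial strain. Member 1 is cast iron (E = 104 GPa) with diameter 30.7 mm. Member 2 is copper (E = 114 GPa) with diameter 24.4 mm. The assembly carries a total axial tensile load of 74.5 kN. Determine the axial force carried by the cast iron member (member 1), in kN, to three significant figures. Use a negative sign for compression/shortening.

44.0 kN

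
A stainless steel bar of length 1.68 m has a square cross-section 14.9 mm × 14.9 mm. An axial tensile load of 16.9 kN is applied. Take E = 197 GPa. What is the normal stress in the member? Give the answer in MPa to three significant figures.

A = 222 mm².
σ = N/A = 16900/222 = 76.12 MPa.

76.1 MPa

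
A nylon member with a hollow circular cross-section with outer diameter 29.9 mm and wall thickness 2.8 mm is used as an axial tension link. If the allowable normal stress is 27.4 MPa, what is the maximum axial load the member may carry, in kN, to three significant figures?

A = 238.4 mm².
P_max = σ_allow · A = 27.4 · 238.4 = 6532 N = 6.532 kN.

6.53 kN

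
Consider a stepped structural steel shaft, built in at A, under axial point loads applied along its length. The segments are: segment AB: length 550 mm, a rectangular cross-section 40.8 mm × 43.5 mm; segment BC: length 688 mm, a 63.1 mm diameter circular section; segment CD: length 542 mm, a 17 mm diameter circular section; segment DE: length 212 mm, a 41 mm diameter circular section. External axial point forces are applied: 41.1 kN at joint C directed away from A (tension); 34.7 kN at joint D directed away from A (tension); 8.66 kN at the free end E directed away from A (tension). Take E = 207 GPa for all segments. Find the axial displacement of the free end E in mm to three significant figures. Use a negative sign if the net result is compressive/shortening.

Internal axial forces (sectioning from the free end, tension +): N_DE = 8.66 kN, N_CD = 43.36 kN, N_BC = 84.46 kN, N_AB = 84.46 kN.
A_AB = 1775 mm².
A_BC = 3127 mm².
A_CD = 227 mm².
A_DE = 1320 mm².
δ_AB = 84460·550/(1775·207000) = 0.1264 mm
δ_BC = 84460·688/(3127·207000) = 0.08977 mm
δ_CD = 43360·542/(227·207000) = 0.5002 mm
δ_DE = 8660·212/(1320·207000) = 0.006718 mm
δ = Σδ_i = 0.7231 mm.

0.723 mm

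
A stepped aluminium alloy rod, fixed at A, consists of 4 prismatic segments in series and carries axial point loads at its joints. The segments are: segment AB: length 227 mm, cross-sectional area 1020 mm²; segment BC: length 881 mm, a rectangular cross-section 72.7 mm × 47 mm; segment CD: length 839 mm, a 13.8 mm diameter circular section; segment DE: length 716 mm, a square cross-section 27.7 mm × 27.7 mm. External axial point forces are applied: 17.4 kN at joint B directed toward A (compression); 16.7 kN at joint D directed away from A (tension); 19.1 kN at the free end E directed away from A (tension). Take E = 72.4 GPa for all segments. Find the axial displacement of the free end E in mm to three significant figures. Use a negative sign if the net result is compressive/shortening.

Internal axial forces (sectioning from the free end, tension +): N_DE = 19.1 kN, N_CD = 35.8 kN, N_BC = 35.8 kN, N_AB = 18.4 kN.
A_BC = 3417 mm².
A_CD = 149.6 mm².
A_DE = 767.3 mm².
δ_AB = 18400·227/(1020·72400) = 0.05656 mm
δ_BC = 35800·881/(3417·72400) = 0.1275 mm
δ_CD = 35800·839/(149.6·72400) = 2.774 mm
δ_DE = 19100·716/(767.3·72400) = 0.2462 mm
δ = Σδ_i = 3.204 mm.

3.20 mm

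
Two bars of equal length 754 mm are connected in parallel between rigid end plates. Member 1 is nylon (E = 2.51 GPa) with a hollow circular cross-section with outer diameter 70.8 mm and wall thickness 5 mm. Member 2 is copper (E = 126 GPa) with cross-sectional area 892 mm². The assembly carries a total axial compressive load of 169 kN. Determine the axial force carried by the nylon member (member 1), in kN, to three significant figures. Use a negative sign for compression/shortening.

-3.81 kN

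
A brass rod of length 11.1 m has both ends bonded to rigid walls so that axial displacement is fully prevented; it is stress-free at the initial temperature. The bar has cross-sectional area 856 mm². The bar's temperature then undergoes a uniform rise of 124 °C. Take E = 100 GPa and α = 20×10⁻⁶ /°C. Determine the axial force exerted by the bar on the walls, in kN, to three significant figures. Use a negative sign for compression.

-212 kN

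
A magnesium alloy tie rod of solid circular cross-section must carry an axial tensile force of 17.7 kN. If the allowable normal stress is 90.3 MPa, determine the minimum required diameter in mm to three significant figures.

15.8 mm

Required area A ≥ P/σ_allow = 17700/90.3 = 196 mm².
For a solid circular section, d ≥ √(4A/π) = 15.8 mm.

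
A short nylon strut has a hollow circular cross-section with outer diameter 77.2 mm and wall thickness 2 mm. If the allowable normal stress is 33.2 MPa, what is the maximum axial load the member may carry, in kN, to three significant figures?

15.7 kN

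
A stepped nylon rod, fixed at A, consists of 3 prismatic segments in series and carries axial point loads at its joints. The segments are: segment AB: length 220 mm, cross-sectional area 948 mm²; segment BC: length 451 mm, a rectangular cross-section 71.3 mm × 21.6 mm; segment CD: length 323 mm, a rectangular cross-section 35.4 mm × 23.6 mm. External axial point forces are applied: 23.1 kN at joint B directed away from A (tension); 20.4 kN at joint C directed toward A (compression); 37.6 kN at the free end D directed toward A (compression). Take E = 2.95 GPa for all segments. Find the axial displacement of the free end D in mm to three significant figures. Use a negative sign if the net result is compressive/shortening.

-13.4 mm

Internal axial forces (sectioning from the free end, tension +): N_CD = -37.6 kN, N_BC = -58 kN, N_AB = -34.9 kN.
A_BC = 1540 mm².
A_CD = 835.4 mm².
δ_AB = -34900·220/(948·2950) = -2.745 mm
δ_BC = -58000·451/(1540·2950) = -5.758 mm
δ_CD = -37600·323/(835.4·2950) = -4.928 mm
δ = Σδ_i = -13.43 mm.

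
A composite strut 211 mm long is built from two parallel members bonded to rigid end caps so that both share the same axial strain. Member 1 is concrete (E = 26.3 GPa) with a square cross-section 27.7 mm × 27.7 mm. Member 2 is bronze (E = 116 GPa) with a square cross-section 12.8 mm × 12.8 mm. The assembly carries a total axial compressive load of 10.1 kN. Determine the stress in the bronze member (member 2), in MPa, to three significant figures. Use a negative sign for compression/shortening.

A_1 = 767.3 mm².
A_2 = 163.8 mm².
Equal strain + equilibrium ⇒ each member carries load in proportion to AE: A₁E₁ = 20180000 N, A₂E₂ = 19010000 N, ΣAE = 39190000 N.
σ₂ = P·E₂/ΣAE = -10100·116000/39190000 = -29.9 MPa.

-29.9 MPa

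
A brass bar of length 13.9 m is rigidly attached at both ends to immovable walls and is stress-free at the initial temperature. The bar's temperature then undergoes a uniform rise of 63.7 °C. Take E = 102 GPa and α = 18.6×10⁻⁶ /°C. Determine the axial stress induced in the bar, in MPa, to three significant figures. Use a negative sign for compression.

Free thermal expansion αLΔT = 18.6e-6 · 13900 · 63.7 = 16.47 mm.
The walls impose strain ε = −(16.47)/13900 = -1.1848e-03; σ = Eε = 102000 · -1.1848e-03 = -120.9 MPa.

-121 MPa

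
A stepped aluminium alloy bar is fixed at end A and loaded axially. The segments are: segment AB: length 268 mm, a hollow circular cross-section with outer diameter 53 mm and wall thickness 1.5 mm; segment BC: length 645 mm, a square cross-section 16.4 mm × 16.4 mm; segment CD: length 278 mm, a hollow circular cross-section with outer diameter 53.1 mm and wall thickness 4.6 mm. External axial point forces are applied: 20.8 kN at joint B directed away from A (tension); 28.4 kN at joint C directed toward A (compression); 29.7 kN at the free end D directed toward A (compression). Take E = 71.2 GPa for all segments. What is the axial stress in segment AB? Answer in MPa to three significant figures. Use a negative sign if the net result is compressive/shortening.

Internal axial forces (sectioning from the free end, tension +): N_CD = -29.7 kN, N_BC = -58.1 kN, N_AB = -37.3 kN.
A_AB = 242.7 mm².
σ_AB = N_AB/A_AB = -37300/242.7 = -153.7 MPa.

-154 MPa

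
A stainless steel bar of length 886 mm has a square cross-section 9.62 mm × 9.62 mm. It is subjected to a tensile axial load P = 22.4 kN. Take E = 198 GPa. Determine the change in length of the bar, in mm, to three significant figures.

A = 92.54 mm².
δ_mech = NL/(AE) = 22400·886/(92.54·198000) = 1.083 mm.

1.08 mm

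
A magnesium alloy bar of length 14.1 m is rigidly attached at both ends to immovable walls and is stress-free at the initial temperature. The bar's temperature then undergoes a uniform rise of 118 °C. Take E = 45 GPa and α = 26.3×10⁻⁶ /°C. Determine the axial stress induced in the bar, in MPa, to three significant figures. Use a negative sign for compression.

Free thermal expansion αLΔT = 26.3e-6 · 14100 · 118 = 43.76 mm.
The walls impose strain ε = −(43.76)/14100 = -3.1034e-03; σ = Eε = 45000 · -3.1034e-03 = -139.7 MPa.

-140 MPa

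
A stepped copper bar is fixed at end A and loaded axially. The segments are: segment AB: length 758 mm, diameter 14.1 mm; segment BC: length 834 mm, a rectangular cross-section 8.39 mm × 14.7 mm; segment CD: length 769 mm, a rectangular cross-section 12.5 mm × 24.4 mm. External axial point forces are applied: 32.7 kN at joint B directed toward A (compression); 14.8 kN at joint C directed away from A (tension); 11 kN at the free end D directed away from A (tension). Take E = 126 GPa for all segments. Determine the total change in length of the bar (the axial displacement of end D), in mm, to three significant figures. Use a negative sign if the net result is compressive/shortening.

Internal axial forces (sectioning from the free end, tension +): N_CD = 11 kN, N_BC = 25.8 kN, N_AB = -6.9 kN.
A_AB = 156.1 mm².
A_BC = 123.3 mm².
A_CD = 305 mm².
δ_AB = -6900·758/(156.1·126000) = -0.2658 mm
δ_BC = 25800·834/(123.3·126000) = 1.385 mm
δ_CD = 11000·769/(305·126000) = 0.2201 mm
δ = Σδ_i = 1.339 mm.

1.34 mm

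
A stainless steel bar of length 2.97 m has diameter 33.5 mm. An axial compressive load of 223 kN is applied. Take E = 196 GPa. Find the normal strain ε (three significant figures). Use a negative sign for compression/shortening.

A = 881.4 mm².
σ = N/A = -253 MPa; ε = σ/E = -253/196000 = -1.291e-03.

-0.00129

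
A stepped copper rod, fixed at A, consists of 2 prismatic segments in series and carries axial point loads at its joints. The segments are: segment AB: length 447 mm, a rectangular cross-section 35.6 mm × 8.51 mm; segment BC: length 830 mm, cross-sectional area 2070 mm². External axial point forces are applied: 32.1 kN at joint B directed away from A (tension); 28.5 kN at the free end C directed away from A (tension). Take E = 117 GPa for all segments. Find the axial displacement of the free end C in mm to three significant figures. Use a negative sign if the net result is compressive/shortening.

0.862 mm

Internal axial forces (sectioning from the free end, tension +): N_BC = 28.5 kN, N_AB = 60.6 kN.
A_AB = 303 mm².
δ_AB = 60600·447/(303·117000) = 0.7642 mm
δ_BC = 28500·830/(2070·117000) = 0.09767 mm
δ = Σδ_i = 0.8619 mm.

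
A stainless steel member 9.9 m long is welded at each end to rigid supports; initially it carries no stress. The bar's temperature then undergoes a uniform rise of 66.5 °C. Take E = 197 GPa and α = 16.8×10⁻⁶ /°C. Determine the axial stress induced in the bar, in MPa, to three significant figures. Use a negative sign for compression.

Free thermal expansion αLΔT = 16.8e-6 · 9900 · 66.5 = 11.06 mm.
The walls impose strain ε = −(11.06)/9900 = -1.1172e-03; σ = Eε = 197000 · -1.1172e-03 = -220.1 MPa.

-220 MPa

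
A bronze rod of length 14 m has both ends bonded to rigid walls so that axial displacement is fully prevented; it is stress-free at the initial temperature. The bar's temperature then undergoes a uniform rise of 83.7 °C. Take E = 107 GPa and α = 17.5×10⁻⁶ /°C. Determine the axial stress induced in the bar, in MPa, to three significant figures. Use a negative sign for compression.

-157 MPa

Free thermal expansion αLΔT = 17.5e-6 · 14000 · 83.7 = 20.51 mm.
The walls impose strain ε = −(20.51)/14000 = -1.4647e-03; σ = Eε = 107000 · -1.4647e-03 = -156.7 MPa.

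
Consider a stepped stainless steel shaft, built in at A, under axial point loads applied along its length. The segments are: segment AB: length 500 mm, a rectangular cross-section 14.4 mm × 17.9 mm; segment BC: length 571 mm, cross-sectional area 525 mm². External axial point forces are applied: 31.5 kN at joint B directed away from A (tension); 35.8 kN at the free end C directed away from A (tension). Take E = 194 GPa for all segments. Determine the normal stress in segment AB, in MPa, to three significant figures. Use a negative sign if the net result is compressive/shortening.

Internal axial forces (sectioning from the free end, tension +): N_BC = 35.8 kN, N_AB = 67.3 kN.
A_AB = 257.8 mm².
σ_AB = N_AB/A_AB = 67300/257.8 = 261.1 MPa.

261 MPa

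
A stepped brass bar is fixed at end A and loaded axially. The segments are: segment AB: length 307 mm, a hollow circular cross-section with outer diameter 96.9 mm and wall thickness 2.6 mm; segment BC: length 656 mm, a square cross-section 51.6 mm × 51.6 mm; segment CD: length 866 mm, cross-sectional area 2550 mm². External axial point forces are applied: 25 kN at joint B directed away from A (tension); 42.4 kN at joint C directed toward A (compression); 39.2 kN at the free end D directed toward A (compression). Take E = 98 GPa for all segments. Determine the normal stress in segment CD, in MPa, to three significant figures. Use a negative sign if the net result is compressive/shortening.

Internal axial forces (sectioning from the free end, tension +): N_CD = -39.2 kN, N_BC = -81.6 kN, N_AB = -56.6 kN.
σ_CD = N_CD/A_CD = -39200/2550 = -15.37 MPa.

-15.4 MPa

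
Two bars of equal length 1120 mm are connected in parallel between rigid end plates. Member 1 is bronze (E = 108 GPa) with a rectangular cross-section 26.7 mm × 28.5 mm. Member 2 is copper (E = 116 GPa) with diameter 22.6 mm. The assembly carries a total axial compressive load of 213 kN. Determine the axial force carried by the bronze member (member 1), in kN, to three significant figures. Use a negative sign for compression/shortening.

A_1 = 760.9 mm².
A_2 = 401.1 mm².
Equal strain + equilibrium ⇒ each member carries load in proportion to AE: A₁E₁ = 82180000 N, A₂E₂ = 46530000 N, ΣAE = 128700000 N.
F₁ = P·A₁E₁/ΣAE = -213000·82180000/128700000 = -136000 N.

-136 kN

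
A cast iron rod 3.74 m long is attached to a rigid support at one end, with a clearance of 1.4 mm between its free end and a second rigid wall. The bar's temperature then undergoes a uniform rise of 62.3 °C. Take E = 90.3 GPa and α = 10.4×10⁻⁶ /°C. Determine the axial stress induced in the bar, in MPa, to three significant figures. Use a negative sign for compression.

-24.7 MPa

Free thermal expansion αLΔT = 10.4e-6 · 3740 · 62.3 = 2.423 mm.
The walls engage after the gap closes; constrained expansion = 2.423 − 1.4 = 1.023 mm.
The walls impose strain ε = −(1.023)/3740 = -2.7359e-04; σ = Eε = 90300 · -2.7359e-04 = -24.71 MPa.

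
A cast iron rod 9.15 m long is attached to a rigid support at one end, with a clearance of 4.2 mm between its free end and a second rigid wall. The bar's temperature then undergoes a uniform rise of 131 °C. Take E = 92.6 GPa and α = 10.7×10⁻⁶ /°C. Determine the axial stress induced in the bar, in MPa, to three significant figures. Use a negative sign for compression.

Free thermal expansion αLΔT = 10.7e-6 · 9150 · 131 = 12.83 mm.
The walls engage after the gap closes; constrained expansion = 12.83 − 4.2 = 8.626 mm.
The walls impose strain ε = −(8.626)/9150 = -9.4268e-04; σ = Eε = 92600 · -9.4268e-04 = -87.29 MPa.

-87.3 MPa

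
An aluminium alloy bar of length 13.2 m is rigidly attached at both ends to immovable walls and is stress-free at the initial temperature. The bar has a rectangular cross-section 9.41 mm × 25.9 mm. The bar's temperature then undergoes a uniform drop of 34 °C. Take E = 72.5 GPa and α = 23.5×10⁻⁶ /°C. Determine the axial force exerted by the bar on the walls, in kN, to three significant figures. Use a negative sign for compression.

14.1 kN

Free thermal expansion αLΔT = 23.5e-6 · 13200 · -34 = -10.55 mm.
The walls impose strain ε = −(-10.55)/13200 = 7.9900e-04; σ = Eε = 72500 · 7.9900e-04 = 57.93 MPa.
Wall reaction R = σ·A = 57.93·243.7 = 14120 N = 14.12 kN.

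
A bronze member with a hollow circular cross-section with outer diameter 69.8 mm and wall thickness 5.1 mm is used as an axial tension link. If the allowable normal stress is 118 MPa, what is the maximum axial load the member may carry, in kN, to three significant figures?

122 kN

A = 1037 mm².
P_max = σ_allow · A = 118 · 1037 = 122300 N = 122.3 kN.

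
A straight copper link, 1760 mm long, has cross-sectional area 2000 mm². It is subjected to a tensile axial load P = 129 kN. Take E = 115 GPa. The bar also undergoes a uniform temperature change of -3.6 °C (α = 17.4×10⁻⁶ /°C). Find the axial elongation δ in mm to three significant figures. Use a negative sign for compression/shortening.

0.877 mm

δ_mech = NL/(AE) = 129000·1760/(2000·115000) = 0.9871 mm.
δ_thermal = αLΔT = 17.4e-6·1760·-3.6 = -0.1102 mm.
δ = δ_mech + δ_thermal = 0.8769 mm.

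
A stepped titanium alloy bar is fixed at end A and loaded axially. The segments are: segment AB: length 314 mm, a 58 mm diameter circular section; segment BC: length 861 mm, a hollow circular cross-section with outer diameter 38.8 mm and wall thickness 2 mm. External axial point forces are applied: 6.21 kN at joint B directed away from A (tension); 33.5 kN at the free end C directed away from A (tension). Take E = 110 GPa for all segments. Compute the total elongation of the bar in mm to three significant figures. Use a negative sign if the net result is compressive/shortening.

1.18 mm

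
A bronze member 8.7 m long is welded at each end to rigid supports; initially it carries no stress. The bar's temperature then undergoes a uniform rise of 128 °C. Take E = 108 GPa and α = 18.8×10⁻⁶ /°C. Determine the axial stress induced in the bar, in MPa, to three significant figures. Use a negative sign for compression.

-260 MPa

Free thermal expansion αLΔT = 18.8e-6 · 8700 · 128 = 20.94 mm.
The walls impose strain ε = −(20.94)/8700 = -2.4064e-03; σ = Eε = 108000 · -2.4064e-03 = -259.9 MPa.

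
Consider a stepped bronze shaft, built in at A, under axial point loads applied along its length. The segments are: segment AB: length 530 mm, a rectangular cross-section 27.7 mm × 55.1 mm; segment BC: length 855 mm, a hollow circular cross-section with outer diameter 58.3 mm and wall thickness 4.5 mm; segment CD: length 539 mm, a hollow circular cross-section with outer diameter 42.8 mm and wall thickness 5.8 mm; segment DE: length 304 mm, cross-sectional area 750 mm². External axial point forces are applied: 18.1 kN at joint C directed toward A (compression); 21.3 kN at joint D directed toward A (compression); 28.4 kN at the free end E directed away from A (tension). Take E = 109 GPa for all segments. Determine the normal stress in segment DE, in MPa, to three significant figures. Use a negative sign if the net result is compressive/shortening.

37.9 MPa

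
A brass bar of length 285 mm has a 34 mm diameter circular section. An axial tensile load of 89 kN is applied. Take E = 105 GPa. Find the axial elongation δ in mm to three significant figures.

0.266 mm

A = 907.9 mm².
δ_mech = NL/(AE) = 89000·285/(907.9·105000) = 0.2661 mm.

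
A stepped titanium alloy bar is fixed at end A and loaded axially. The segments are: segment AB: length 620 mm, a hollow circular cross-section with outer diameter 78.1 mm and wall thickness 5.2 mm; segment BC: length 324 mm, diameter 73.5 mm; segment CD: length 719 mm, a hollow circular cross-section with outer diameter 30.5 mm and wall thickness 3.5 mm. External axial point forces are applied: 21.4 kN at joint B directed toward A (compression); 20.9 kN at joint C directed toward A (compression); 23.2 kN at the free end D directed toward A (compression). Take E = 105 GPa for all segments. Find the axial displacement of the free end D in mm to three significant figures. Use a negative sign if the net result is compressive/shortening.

-0.892 mm

Internal axial forces (sectioning from the free end, tension +): N_CD = -23.2 kN, N_BC = -44.1 kN, N_AB = -65.5 kN.
A_AB = 1191 mm².
A_BC = 4243 mm².
A_CD = 296.9 mm².
δ_AB = -65500·620/(1191·105000) = -0.3248 mm
δ_BC = -44100·324/(4243·105000) = -0.03207 mm
δ_CD = -23200·719/(296.9·105000) = -0.5351 mm
δ = Σδ_i = -0.8919 mm.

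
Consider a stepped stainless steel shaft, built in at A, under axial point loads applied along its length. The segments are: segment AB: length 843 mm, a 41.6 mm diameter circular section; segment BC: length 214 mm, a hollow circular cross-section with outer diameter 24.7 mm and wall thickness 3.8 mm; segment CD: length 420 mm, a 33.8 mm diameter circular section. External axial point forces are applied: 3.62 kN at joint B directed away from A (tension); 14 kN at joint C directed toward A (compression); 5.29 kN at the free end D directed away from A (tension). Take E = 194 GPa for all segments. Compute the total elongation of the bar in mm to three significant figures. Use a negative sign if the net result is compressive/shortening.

Internal axial forces (sectioning from the free end, tension +): N_CD = 5.29 kN, N_BC = -8.71 kN, N_AB = -5.09 kN.
A_AB = 1359 mm².
A_BC = 249.5 mm².
A_CD = 897.3 mm².
δ_AB = -5090·843/(1359·194000) = -0.01627 mm
δ_BC = -8710·214/(249.5·194000) = -0.03851 mm
δ_CD = 5290·420/(897.3·194000) = 0.01276 mm
δ = Σδ_i = -0.04202 mm.

-0.0420 mm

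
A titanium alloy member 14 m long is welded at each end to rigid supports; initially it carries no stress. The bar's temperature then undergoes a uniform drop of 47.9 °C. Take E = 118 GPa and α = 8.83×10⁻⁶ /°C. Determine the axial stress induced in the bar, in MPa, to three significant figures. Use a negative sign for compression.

49.9 MPa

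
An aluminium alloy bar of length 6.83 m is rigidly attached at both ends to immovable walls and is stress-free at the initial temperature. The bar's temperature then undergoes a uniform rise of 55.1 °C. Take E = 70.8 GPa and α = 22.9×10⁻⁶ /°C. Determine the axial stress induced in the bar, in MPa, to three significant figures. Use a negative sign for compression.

-89.3 MPa

Free thermal expansion αLΔT = 22.9e-6 · 6830 · 55.1 = 8.618 mm.
The walls impose strain ε = −(8.618)/6830 = -1.2618e-03; σ = Eε = 70800 · -1.2618e-03 = -89.33 MPa.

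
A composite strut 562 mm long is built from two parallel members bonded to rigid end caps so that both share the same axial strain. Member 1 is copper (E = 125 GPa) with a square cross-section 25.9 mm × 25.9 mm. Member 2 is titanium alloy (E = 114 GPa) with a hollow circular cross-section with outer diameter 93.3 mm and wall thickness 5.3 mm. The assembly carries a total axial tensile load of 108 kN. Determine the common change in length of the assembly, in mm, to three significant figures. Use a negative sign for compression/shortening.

A_1 = 670.8 mm².
A_2 = 1465 mm².
Equal strain + equilibrium ⇒ each member carries load in proportion to AE: A₁E₁ = 83850000 N, A₂E₂ = 167000000 N, ΣAE = 250900000 N.
δ = PL/ΣAE = 108000·562/250900000 = 0.2419 mm.

0.242 mm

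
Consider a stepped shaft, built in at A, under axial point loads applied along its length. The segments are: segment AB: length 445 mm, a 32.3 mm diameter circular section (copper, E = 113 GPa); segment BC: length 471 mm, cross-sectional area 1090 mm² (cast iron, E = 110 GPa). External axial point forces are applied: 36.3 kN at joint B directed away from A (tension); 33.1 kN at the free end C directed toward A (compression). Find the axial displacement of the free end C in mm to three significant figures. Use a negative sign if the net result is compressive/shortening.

Internal axial forces (sectioning from the free end, tension +): N_BC = -33.1 kN, N_AB = 3.2 kN.
A_AB = 819.4 mm².
δ_AB = 3200·445/(819.4·113000) = 0.01538 mm
δ_BC = -33100·471/(1090·110000) = -0.13 mm
δ = Σδ_i = -0.1146 mm.

-0.115 mm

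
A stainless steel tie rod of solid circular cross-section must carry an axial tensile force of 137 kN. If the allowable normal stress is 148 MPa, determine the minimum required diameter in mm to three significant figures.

34.3 mm

Required area A ≥ P/σ_allow = 137000/148 = 925.7 mm².
For a solid circular section, d ≥ √(4A/π) = 34.33 mm.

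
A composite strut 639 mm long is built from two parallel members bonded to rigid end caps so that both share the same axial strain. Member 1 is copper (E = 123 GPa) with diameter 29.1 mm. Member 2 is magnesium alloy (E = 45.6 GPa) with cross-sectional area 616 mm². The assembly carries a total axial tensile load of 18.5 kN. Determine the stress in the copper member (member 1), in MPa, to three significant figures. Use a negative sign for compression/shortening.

20.7 MPa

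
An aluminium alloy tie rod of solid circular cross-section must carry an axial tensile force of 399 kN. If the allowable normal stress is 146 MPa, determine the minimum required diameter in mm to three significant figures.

Required area A ≥ P/σ_allow = 399000/146 = 2733 mm².
For a solid circular section, d ≥ √(4A/π) = 58.99 mm.

59.0 mm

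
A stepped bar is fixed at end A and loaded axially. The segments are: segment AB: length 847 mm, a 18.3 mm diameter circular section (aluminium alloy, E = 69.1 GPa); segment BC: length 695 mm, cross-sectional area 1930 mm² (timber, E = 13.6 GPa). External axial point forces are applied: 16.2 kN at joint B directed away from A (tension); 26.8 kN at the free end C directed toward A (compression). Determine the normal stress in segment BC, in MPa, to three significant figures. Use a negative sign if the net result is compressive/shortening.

-13.9 MPa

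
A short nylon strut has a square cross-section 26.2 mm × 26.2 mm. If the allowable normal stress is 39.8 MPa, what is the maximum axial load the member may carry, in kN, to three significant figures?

A = 686.4 mm².
P_max = σ_allow · A = 39.8 · 686.4 = 27320 N = 27.32 kN.

27.3 kN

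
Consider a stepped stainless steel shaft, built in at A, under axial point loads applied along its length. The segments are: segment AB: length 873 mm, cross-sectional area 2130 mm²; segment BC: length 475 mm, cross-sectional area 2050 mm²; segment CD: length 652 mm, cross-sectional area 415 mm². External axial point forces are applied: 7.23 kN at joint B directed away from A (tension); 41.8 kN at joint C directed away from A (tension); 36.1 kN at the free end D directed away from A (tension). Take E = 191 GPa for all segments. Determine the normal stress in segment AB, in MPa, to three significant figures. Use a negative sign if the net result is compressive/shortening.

40.0 MPa

Internal axial forces (sectioning from the free end, tension +): N_CD = 36.1 kN, N_BC = 77.9 kN, N_AB = 85.13 kN.
σ_AB = N_AB/A_AB = 85130/2130 = 39.97 MPa.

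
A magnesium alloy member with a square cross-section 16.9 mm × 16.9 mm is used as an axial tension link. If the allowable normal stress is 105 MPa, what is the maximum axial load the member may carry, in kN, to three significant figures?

A = 285.6 mm².
P_max = σ_allow · A = 105 · 285.6 = 29990 N = 29.99 kN.

30.0 kN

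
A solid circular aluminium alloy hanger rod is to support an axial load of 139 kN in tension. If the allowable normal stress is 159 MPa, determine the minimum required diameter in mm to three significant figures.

Required area A ≥ P/σ_allow = 139000/159 = 874.2 mm².
For a solid circular section, d ≥ √(4A/π) = 33.36 mm.

33.4 mm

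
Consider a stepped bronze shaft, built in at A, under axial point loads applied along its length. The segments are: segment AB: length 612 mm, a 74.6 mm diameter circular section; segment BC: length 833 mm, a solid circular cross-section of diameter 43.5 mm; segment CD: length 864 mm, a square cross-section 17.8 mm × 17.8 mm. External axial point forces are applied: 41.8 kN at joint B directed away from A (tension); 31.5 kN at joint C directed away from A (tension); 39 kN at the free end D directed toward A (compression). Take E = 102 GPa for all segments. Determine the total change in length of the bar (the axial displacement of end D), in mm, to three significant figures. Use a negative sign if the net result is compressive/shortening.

-1.04 mm

Internal axial forces (sectioning from the free end, tension +): N_CD = -39 kN, N_BC = -7.5 kN, N_AB = 34.3 kN.
A_AB = 4371 mm².
A_BC = 1486 mm².
A_CD = 316.8 mm².
δ_AB = 34300·612/(4371·102000) = 0.04708 mm
δ_BC = -7500·833/(1486·102000) = -0.04121 mm
δ_CD = -39000·864/(316.8·102000) = -1.043 mm
δ = Σδ_i = -1.037 mm.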